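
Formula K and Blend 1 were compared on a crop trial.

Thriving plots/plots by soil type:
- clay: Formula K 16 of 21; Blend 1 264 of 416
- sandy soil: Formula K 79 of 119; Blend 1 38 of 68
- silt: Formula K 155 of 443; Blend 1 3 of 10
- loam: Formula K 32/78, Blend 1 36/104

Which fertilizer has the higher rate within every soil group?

Clay: Formula K 16/21 = 76.2%, Blend 1 264/416 = 63.5% → Formula K
Sandy soil: Formula K 79/119 = 66.4%, Blend 1 38/68 = 55.9% → Formula K
Silt: Formula K 155/443 = 35.0%, Blend 1 3/10 = 30.0% → Formula K
Loam: Formula K 32/78 = 41.0%, Blend 1 36/104 = 34.6% → Formula K
Formula K has the higher rate in all 4 groups.

Formula K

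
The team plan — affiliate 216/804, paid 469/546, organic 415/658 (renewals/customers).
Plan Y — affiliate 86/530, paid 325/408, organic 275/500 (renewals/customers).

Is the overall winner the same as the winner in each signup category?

Affiliate: the team plan 216/804 = 26.9%, Plan Y 86/530 = 16.2% → the team plan
Paid: the team plan 469/546 = 85.9%, Plan Y 325/408 = 79.7% → the team plan
Organic: the team plan 415/658 = 63.1%, Plan Y 275/500 = 55.0% → the team plan
Overall: the team plan 1100/2008 = 54.8%, Plan Y 686/1438 = 47.7% → the team plan
The team plan wins overall and in every signup group — no reversal.

Yes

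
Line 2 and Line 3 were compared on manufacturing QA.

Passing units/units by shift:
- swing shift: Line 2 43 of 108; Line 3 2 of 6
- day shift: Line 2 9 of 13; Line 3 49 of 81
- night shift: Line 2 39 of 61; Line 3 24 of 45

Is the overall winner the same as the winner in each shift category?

Swing shift: Line 2 43/108 = 39.8%, Line 3 2/6 = 33.3% → Line 2
Day shift: Line 2 9/13 = 69.2%, Line 3 49/81 = 60.5% → Line 2
Night shift: Line 2 39/61 = 63.9%, Line 3 24/45 = 53.3% → Line 2
Overall: Line 2 91/182 = 50.0%, Line 3 75/132 = 56.8% → Line 3
Line 2 wins each shift group but Line 3 wins overall — the comparison reverses. Line 2's units skew toward swing shift, which has a lower base rate.

No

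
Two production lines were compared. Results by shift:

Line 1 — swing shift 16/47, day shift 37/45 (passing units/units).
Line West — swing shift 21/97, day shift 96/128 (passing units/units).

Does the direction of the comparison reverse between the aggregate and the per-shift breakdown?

No

Swing shift: Line 1 16/47 = 34.0%, Line West 21/97 = 21.6% → Line 1
Day shift: Line 1 37/45 = 82.2%, Line West 96/128 = 75.0% → Line 1
Overall: Line 1 53/92 = 57.6%, Line West 117/225 = 52.0% → Line 1
Line 1 wins overall and in every shift group — no reversal.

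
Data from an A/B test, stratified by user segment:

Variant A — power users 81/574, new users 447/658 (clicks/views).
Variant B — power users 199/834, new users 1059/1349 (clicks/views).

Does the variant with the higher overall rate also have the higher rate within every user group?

Power users: Variant A 81/574 = 14.1%, Variant B 199/834 = 23.9% → Variant B
New users: Variant A 447/658 = 67.9%, Variant B 1059/1349 = 78.5% → Variant B
Overall: Variant A 528/1232 = 42.9%, Variant B 1258/2183 = 57.6% → Variant B
Variant B wins overall and in every user group — no reversal.

Yes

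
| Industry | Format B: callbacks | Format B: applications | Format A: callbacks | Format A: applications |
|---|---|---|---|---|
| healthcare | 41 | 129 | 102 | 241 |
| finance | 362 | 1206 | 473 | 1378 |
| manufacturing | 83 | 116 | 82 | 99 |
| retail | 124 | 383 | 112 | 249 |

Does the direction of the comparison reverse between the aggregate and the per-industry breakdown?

No

Healthcare: Format B 41/129 = 31.8%, Format A 102/241 = 42.3% → Format A
Finance: Format B 362/1206 = 30.0%, Format A 473/1378 = 34.3% → Format A
Manufacturing: Format B 83/116 = 71.6%, Format A 82/99 = 82.8% → Format A
Retail: Format B 124/383 = 32.4%, Format A 112/249 = 45.0% → Format A
Overall: Format B 610/1834 = 33.3%, Format A 769/1967 = 39.1% → Format A
Format A wins overall and in every industry group — no reversal.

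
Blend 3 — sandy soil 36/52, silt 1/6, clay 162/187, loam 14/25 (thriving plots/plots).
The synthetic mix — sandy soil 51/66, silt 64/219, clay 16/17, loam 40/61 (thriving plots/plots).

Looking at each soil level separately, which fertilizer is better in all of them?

Sandy soil: Blend 3 36/52 = 69.2%, the synthetic mix 51/66 = 77.3% → the synthetic mix
Silt: Blend 3 1/6 = 16.7%, the synthetic mix 64/219 = 29.2% → the synthetic mix
Clay: Blend 3 162/187 = 86.6%, the synthetic mix 16/17 = 94.1% → the synthetic mix
Loam: Blend 3 14/25 = 56.0%, the synthetic mix 40/61 = 65.6% → the synthetic mix
The synthetic mix has the higher rate in all 4 groups.

the synthetic mix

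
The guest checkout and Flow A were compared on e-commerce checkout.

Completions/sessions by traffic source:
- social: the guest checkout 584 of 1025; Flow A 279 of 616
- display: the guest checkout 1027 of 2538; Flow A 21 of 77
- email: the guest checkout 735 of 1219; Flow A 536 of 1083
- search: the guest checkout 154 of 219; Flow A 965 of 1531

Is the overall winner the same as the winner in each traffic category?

No

Social: the guest checkout 584/1025 = 57.0%, Flow A 279/616 = 45.3% → the guest checkout
Display: the guest checkout 1027/2538 = 40.5%, Flow A 21/77 = 27.3% → the guest checkout
Email: the guest checkout 735/1219 = 60.3%, Flow A 536/1083 = 49.5% → the guest checkout
Search: the guest checkout 154/219 = 70.3%, Flow A 965/1531 = 63.0% → the guest checkout
Overall: the guest checkout 2500/5001 = 50.0%, Flow A 1801/3307 = 54.5% → Flow A
The guest checkout wins each traffic group but Flow A wins overall — the comparison reverses. The guest checkout's sessions skew toward display, which has a lower base rate.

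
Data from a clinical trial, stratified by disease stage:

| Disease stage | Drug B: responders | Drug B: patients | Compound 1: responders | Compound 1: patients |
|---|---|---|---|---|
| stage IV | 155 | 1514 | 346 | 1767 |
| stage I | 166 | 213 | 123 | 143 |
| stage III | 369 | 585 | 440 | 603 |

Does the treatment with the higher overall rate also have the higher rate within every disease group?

Yes

Stage IV: Drug B 155/1514 = 10.2%, Compound 1 346/1767 = 19.6% → Compound 1
Stage I: Drug B 166/213 = 77.9%, Compound 1 123/143 = 86.0% → Compound 1
Stage III: Drug B 369/585 = 63.1%, Compound 1 440/603 = 73.0% → Compound 1
Overall: Drug B 690/2312 = 29.8%, Compound 1 909/2513 = 36.2% → Compound 1
Compound 1 wins overall and in every disease group — no reversal.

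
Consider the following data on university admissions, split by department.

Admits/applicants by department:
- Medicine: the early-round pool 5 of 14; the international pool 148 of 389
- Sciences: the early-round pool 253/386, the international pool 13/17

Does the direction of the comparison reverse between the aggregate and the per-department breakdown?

Yes

Medicine: the early-round pool 5/14 = 35.7%, the international pool 148/389 = 38.0% → the international pool
Sciences: the early-round pool 253/386 = 65.5%, the international pool 13/17 = 76.5% → the international pool
Overall: the early-round pool 258/400 = 64.5%, the international pool 161/406 = 39.7% → the early-round pool
The international pool wins each department group but the early-round pool wins overall — the comparison reverses. The international pool's applicants skew toward Medicine, which has a lower base rate.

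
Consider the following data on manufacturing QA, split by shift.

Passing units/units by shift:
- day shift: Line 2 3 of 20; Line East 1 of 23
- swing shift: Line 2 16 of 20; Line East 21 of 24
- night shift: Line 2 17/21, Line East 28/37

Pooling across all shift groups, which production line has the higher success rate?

Line East

Day shift: Line 2 3/20 = 15.0%, Line East 1/23 = 4.3% → Line 2
Swing shift: Line 2 16/20 = 80.0%, Line East 21/24 = 87.5% → Line East
Night shift: Line 2 17/21 = 81.0%, Line East 28/37 = 75.7% → Line 2
Overall: Line 2 36/61 = 59.0%, Line East 50/84 = 59.5% → Line East
(Neither sweeps every shift group, but Line East has the higher pooled rate.)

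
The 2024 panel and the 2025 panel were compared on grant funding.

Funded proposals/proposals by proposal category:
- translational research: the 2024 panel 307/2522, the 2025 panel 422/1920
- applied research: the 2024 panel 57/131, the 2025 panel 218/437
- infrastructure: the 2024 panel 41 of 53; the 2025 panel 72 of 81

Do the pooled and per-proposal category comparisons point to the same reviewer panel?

Translational research: the 2024 panel 307/2522 = 12.2%, the 2025 panel 422/1920 = 22.0% → the 2025 panel
Applied research: the 2024 panel 57/131 = 43.5%, the 2025 panel 218/437 = 49.9% → the 2025 panel
Infrastructure: the 2024 panel 41/53 = 77.4%, the 2025 panel 72/81 = 88.9% → the 2025 panel
Overall: the 2024 panel 405/2706 = 15.0%, the 2025 panel 712/2438 = 29.2% → the 2025 panel
The 2025 panel wins overall and in every proposal group — no reversal.

Yes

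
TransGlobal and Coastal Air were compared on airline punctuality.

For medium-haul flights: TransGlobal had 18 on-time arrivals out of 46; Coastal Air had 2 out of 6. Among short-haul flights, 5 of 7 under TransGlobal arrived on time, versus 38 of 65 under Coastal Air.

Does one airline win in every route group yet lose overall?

Yes

Medium-haul: TransGlobal 18/46 = 39.1%, Coastal Air 2/6 = 33.3% → TransGlobal
Short-haul: TransGlobal 5/7 = 71.4%, Coastal Air 38/65 = 58.5% → TransGlobal
Overall: TransGlobal 23/53 = 43.4%, Coastal Air 40/71 = 56.3% → Coastal Air
TransGlobal wins each route group but Coastal Air wins overall — the comparison reverses. TransGlobal's flights skew toward medium-haul, which has a lower base rate.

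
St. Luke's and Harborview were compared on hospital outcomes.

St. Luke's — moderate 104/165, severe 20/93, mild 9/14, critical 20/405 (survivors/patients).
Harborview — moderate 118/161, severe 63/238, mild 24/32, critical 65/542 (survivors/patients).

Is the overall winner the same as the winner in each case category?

Yes

Moderate: St. Luke's 104/165 = 63.0%, Harborview 118/161 = 73.3% → Harborview
Severe: St. Luke's 20/93 = 21.5%, Harborview 63/238 = 26.5% → Harborview
Mild: St. Luke's 9/14 = 64.3%, Harborview 24/32 = 75.0% → Harborview
Critical: St. Luke's 20/405 = 4.9%, Harborview 65/542 = 12.0% → Harborview
Overall: St. Luke's 153/677 = 22.6%, Harborview 270/973 = 27.7% → Harborview
Harborview wins overall and in every case group — no reversal.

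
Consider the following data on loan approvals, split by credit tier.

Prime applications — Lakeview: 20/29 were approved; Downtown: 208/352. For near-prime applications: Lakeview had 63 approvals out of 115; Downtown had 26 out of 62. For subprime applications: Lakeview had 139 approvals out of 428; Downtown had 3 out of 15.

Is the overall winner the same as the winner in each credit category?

No

Prime: Lakeview 20/29 = 69.0%, Downtown 208/352 = 59.1% → Lakeview
Near-prime: Lakeview 63/115 = 54.8%, Downtown 26/62 = 41.9% → Lakeview
Subprime: Lakeview 139/428 = 32.5%, Downtown 3/15 = 20.0% → Lakeview
Overall: Lakeview 222/572 = 38.8%, Downtown 237/429 = 55.2% → Downtown
Lakeview wins each credit group but Downtown wins overall — the comparison reverses. Lakeview's applications skew toward subprime, which has a lower base rate.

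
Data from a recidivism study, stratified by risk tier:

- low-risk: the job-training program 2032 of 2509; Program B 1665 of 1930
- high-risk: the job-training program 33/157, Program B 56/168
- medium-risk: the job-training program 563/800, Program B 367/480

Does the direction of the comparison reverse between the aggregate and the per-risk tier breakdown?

Low-risk: the job-training program 2032/2509 = 81.0%, Program B 1665/1930 = 86.3% → Program B
High-risk: the job-training program 33/157 = 21.0%, Program B 56/168 = 33.3% → Program B
Medium-risk: the job-training program 563/800 = 70.4%, Program B 367/480 = 76.5% → Program B
Overall: the job-training program 2628/3466 = 75.8%, Program B 2088/2578 = 81.0% → Program B
Program B wins overall and in every risk group — no reversal.

No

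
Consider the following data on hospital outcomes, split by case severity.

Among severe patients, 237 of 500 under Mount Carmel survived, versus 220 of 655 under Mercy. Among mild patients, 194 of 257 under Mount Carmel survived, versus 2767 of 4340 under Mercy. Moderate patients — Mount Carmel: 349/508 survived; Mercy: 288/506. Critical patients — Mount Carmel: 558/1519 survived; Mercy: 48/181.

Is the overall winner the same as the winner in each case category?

Severe: Mount Carmel 237/500 = 47.4%, Mercy 220/655 = 33.6% → Mount Carmel
Mild: Mount Carmel 194/257 = 75.5%, Mercy 2767/4340 = 63.8% → Mount Carmel
Moderate: Mount Carmel 349/508 = 68.7%, Mercy 288/506 = 56.9% → Mount Carmel
Critical: Mount Carmel 558/1519 = 36.7%, Mercy 48/181 = 26.5% → Mount Carmel
Overall: Mount Carmel 1338/2784 = 48.1%, Mercy 3323/5682 = 58.5% → Mercy
Mount Carmel wins each case group but Mercy wins overall — the comparison reverses. Mount Carmel's patients skew toward critical, which has a lower base rate.

No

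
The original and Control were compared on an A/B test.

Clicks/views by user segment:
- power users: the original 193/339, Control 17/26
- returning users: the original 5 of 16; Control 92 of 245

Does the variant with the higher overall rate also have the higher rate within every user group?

Power users: the original 193/339 = 56.9%, Control 17/26 = 65.4% → Control
Returning users: the original 5/16 = 31.2%, Control 92/245 = 37.6% → Control
Overall: the original 198/355 = 55.8%, Control 109/271 = 40.2% → the original
Control wins each user group but the original wins overall — the comparison reverses. Control's views skew toward returning users, which has a lower base rate.

No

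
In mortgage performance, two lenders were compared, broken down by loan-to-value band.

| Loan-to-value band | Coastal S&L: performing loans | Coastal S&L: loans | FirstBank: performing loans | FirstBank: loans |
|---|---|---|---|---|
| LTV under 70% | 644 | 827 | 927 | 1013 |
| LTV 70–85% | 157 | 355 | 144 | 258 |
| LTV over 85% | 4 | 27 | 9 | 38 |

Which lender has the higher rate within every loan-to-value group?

LTV under 70%: Coastal S&L 644/827 = 77.9%, FirstBank 927/1013 = 91.5% → FirstBank
LTV 70–85%: Coastal S&L 157/355 = 44.2%, FirstBank 144/258 = 55.8% → FirstBank
LTV over 85%: Coastal S&L 4/27 = 14.8%, FirstBank 9/38 = 23.7% → FirstBank
FirstBank has the higher rate in all 3 groups.

FirstBank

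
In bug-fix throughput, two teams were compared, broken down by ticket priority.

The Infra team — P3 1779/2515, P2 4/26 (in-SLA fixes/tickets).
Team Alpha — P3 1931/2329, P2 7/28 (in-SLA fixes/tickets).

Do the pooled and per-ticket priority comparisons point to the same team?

Yes

P3: the Infra team 1779/2515 = 70.7%, Team Alpha 1931/2329 = 82.9% → Team Alpha
P2: the Infra team 4/26 = 15.4%, Team Alpha 7/28 = 25.0% → Team Alpha
Overall: the Infra team 1783/2541 = 70.2%, Team Alpha 1938/2357 = 82.2% → Team Alpha
Team Alpha wins overall and in every ticket group — no reversal.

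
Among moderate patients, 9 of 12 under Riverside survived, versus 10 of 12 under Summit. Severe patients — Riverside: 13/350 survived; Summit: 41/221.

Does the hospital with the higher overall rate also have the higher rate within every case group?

Yes

Moderate: Riverside 9/12 = 75.0%, Summit 10/12 = 83.3% → Summit
Severe: Riverside 13/350 = 3.7%, Summit 41/221 = 18.6% → Summit
Overall: Riverside 22/362 = 6.1%, Summit 51/233 = 21.9% → Summit
Summit wins overall and in every case group — no reversal.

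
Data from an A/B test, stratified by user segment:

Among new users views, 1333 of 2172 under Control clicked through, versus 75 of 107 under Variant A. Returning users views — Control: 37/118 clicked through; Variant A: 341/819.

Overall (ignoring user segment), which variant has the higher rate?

New users: Control 1333/2172 = 61.4%, Variant A 75/107 = 70.1% → Variant A
Returning users: Control 37/118 = 31.4%, Variant A 341/819 = 41.6% → Variant A
Overall: Control 1370/2290 = 59.8%, Variant A 416/926 = 44.9% → Control
(Variant A wins every user group but Control wins overall — Variant A's views skew toward the low-rate returning users group.)

Control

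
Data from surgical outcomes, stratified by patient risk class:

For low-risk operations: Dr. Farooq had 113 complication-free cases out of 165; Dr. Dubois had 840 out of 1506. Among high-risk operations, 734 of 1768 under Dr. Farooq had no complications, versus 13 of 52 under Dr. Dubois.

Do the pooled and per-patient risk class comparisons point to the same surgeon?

No

Low-risk: Dr. Farooq 113/165 = 68.5%, Dr. Dubois 840/1506 = 55.8% → Dr. Farooq
High-risk: Dr. Farooq 734/1768 = 41.5%, Dr. Dubois 13/52 = 25.0% → Dr. Farooq
Overall: Dr. Farooq 847/1933 = 43.8%, Dr. Dubois 853/1558 = 54.7% → Dr. Dubois
Dr. Farooq wins each patient risk group but Dr. Dubois wins overall — the comparison reverses. Dr. Farooq's operations skew toward high-risk, which has a lower base rate.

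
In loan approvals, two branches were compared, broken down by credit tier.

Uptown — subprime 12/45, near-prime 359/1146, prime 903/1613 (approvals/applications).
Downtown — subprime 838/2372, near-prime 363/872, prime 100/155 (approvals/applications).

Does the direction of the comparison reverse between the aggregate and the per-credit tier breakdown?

Yes

Subprime: Uptown 12/45 = 26.7%, Downtown 838/2372 = 35.3% → Downtown
Near-prime: Uptown 359/1146 = 31.3%, Downtown 363/872 = 41.6% → Downtown
Prime: Uptown 903/1613 = 56.0%, Downtown 100/155 = 64.5% → Downtown
Overall: Uptown 1274/2804 = 45.4%, Downtown 1301/3399 = 38.3% → Uptown
Downtown wins each credit group but Uptown wins overall — the comparison reverses. Downtown's applications skew toward subprime, which has a lower base rate.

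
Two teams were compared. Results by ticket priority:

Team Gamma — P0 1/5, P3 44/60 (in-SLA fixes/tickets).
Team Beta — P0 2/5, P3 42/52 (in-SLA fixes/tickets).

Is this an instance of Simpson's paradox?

No

P0: Team Gamma 1/5 = 20.0%, Team Beta 2/5 = 40.0% → Team Beta
P3: Team Gamma 44/60 = 73.3%, Team Beta 42/52 = 80.8% → Team Beta
Overall: Team Gamma 45/65 = 69.2%, Team Beta 44/57 = 77.2% → Team Beta
Team Beta wins overall and in every ticket group — no reversal.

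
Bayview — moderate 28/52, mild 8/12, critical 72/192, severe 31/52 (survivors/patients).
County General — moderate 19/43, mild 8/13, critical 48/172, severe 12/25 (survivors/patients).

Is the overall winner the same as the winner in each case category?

Yes

Moderate: Bayview 28/52 = 53.8%, County General 19/43 = 44.2% → Bayview
Mild: Bayview 8/12 = 66.7%, County General 8/13 = 61.5% → Bayview
Critical: Bayview 72/192 = 37.5%, County General 48/172 = 27.9% → Bayview
Severe: Bayview 31/52 = 59.6%, County General 12/25 = 48.0% → Bayview
Overall: Bayview 139/308 = 45.1%, County General 87/253 = 34.4% → Bayview
Bayview wins overall and in every case group — no reversal.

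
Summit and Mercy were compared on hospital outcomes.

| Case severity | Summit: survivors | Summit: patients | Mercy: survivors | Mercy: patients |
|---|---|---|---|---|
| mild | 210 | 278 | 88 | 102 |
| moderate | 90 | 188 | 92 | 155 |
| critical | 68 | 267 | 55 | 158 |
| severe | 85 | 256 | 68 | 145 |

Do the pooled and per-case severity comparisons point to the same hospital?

Mild: Summit 210/278 = 75.5%, Mercy 88/102 = 86.3% → Mercy
Moderate: Summit 90/188 = 47.9%, Mercy 92/155 = 59.4% → Mercy
Critical: Summit 68/267 = 25.5%, Mercy 55/158 = 34.8% → Mercy
Severe: Summit 85/256 = 33.2%, Mercy 68/145 = 46.9% → Mercy
Overall: Summit 453/989 = 45.8%, Mercy 303/560 = 54.1% → Mercy
Mercy wins overall and in every case group — no reversal.

Yes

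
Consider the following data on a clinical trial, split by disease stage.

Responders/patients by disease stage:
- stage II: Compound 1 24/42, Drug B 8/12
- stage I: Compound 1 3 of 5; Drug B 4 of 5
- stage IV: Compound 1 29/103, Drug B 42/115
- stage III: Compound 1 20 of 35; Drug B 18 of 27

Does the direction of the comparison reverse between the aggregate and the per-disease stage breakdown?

Stage II: Compound 1 24/42 = 57.1%, Drug B 8/12 = 66.7% → Drug B
Stage I: Compound 1 3/5 = 60.0%, Drug B 4/5 = 80.0% → Drug B
Stage IV: Compound 1 29/103 = 28.2%, Drug B 42/115 = 36.5% → Drug B
Stage III: Compound 1 20/35 = 57.1%, Drug B 18/27 = 66.7% → Drug B
Overall: Compound 1 76/185 = 41.1%, Drug B 72/159 = 45.3% → Drug B
Drug B wins overall and in every disease group — no reversal.

No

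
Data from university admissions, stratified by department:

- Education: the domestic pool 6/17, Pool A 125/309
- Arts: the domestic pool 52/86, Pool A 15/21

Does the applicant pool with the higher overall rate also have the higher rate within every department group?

Education: the domestic pool 6/17 = 35.3%, Pool A 125/309 = 40.5% → Pool A
Arts: the domestic pool 52/86 = 60.5%, Pool A 15/21 = 71.4% → Pool A
Overall: the domestic pool 58/103 = 56.3%, Pool A 140/330 = 42.4% → the domestic pool
Pool A wins each department group but the domestic pool wins overall — the comparison reverses. Pool A's applicants skew toward Education, which has a lower base rate.

No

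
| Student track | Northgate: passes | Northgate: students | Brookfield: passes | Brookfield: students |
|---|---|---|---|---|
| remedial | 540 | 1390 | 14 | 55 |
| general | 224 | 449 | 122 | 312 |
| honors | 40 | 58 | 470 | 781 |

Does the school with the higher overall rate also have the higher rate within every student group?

No

Remedial: Northgate 540/1390 = 38.8%, Brookfield 14/55 = 25.5% → Northgate
General: Northgate 224/449 = 49.9%, Brookfield 122/312 = 39.1% → Northgate
Honors: Northgate 40/58 = 69.0%, Brookfield 470/781 = 60.2% → Northgate
Overall: Northgate 804/1897 = 42.4%, Brookfield 606/1148 = 52.8% → Brookfield
Northgate wins each student group but Brookfield wins overall — the comparison reverses. Northgate's students skew toward remedial, which has a lower base rate.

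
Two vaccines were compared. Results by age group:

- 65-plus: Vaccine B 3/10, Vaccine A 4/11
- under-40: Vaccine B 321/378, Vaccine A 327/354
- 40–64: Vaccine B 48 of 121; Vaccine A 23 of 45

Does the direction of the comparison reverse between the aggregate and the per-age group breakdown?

65-plus: Vaccine B 3/10 = 30.0%, Vaccine A 4/11 = 36.4% → Vaccine A
Under-40: Vaccine B 321/378 = 84.9%, Vaccine A 327/354 = 92.4% → Vaccine A
40–64: Vaccine B 48/121 = 39.7%, Vaccine A 23/45 = 51.1% → Vaccine A
Overall: Vaccine B 372/509 = 73.1%, Vaccine A 354/410 = 86.3% → Vaccine A
Vaccine A wins overall and in every age group — no reversal.

No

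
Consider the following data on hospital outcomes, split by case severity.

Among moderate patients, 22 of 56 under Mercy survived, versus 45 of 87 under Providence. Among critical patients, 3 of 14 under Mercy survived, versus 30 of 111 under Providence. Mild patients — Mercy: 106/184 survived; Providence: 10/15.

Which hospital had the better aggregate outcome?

Moderate: Mercy 22/56 = 39.3%, Providence 45/87 = 51.7% → Providence
Critical: Mercy 3/14 = 21.4%, Providence 30/111 = 27.0% → Providence
Mild: Mercy 106/184 = 57.6%, Providence 10/15 = 66.7% → Providence
Overall: Mercy 131/254 = 51.6%, Providence 85/213 = 39.9% → Mercy
(Providence wins every case group but Mercy wins overall — Providence's patients skew toward the low-rate critical group.)

Mercy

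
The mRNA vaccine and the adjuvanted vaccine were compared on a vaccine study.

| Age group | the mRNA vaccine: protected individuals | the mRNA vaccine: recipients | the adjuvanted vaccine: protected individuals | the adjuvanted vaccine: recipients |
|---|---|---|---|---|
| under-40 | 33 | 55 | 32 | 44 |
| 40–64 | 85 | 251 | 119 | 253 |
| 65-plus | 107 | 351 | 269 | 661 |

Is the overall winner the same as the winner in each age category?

Under-40: the mRNA vaccine 33/55 = 60.0%, the adjuvanted vaccine 32/44 = 72.7% → the adjuvanted vaccine
40–64: the mRNA vaccine 85/251 = 33.9%, the adjuvanted vaccine 119/253 = 47.0% → the adjuvanted vaccine
65-plus: the mRNA vaccine 107/351 = 30.5%, the adjuvanted vaccine 269/661 = 40.7% → the adjuvanted vaccine
Overall: the mRNA vaccine 225/657 = 34.2%, the adjuvanted vaccine 420/958 = 43.8% → the adjuvanted vaccine
The adjuvanted vaccine wins overall and in every age group — no reversal.

Yes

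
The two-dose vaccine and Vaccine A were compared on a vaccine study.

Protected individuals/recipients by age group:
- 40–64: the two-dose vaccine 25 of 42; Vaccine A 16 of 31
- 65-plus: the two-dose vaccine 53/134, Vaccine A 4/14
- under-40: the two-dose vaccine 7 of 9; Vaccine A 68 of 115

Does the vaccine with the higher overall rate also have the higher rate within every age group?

40–64: the two-dose vaccine 25/42 = 59.5%, Vaccine A 16/31 = 51.6% → the two-dose vaccine
65-plus: the two-dose vaccine 53/134 = 39.6%, Vaccine A 4/14 = 28.6% → the two-dose vaccine
Under-40: the two-dose vaccine 7/9 = 77.8%, Vaccine A 68/115 = 59.1% → the two-dose vaccine
Overall: the two-dose vaccine 85/185 = 45.9%, Vaccine A 88/160 = 55.0% → Vaccine A
The two-dose vaccine wins each age group but Vaccine A wins overall — the comparison reverses. The two-dose vaccine's recipients skew toward 65-plus, which has a lower base rate.

No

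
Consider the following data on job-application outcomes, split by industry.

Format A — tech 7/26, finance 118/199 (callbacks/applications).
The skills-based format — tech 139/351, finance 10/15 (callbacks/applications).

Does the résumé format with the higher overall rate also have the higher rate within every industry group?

Tech: Format A 7/26 = 26.9%, the skills-based format 139/351 = 39.6% → the skills-based format
Finance: Format A 118/199 = 59.3%, the skills-based format 10/15 = 66.7% → the skills-based format
Overall: Format A 125/225 = 55.6%, the skills-based format 149/366 = 40.7% → Format A
The skills-based format wins each industry group but Format A wins overall — the comparison reverses. The skills-based format's applications skew toward tech, which has a lower base rate.

No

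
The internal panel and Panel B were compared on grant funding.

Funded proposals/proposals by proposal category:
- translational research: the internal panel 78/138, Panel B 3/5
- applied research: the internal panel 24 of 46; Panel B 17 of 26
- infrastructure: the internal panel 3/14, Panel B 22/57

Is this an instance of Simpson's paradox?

Yes

Translational research: the internal panel 78/138 = 56.5%, Panel B 3/5 = 60.0% → Panel B
Applied research: the internal panel 24/46 = 52.2%, Panel B 17/26 = 65.4% → Panel B
Infrastructure: the internal panel 3/14 = 21.4%, Panel B 22/57 = 38.6% → Panel B
Overall: the internal panel 105/198 = 53.0%, Panel B 42/88 = 47.7% → the internal panel
Panel B wins each proposal group but the internal panel wins overall — the comparison reverses. Panel B's proposals skew toward infrastructure, which has a lower base rate.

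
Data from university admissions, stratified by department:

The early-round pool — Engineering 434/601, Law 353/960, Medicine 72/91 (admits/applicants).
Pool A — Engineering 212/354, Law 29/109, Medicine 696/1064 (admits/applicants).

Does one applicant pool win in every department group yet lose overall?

Yes

Engineering: the early-round pool 434/601 = 72.2%, Pool A 212/354 = 59.9% → the early-round pool
Law: the early-round pool 353/960 = 36.8%, Pool A 29/109 = 26.6% → the early-round pool
Medicine: the early-round pool 72/91 = 79.1%, Pool A 696/1064 = 65.4% → the early-round pool
Overall: the early-round pool 859/1652 = 52.0%, Pool A 937/1527 = 61.4% → Pool A
The early-round pool wins each department group but Pool A wins overall — the comparison reverses. The early-round pool's applicants skew toward Law, which has a lower base rate.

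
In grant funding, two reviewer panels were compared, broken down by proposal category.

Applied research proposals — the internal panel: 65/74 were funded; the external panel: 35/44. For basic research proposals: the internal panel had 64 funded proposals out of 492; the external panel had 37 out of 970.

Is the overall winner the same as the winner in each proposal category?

Yes

Applied research: the internal panel 65/74 = 87.8%, the external panel 35/44 = 79.5% → the internal panel
Basic research: the internal panel 64/492 = 13.0%, the external panel 37/970 = 3.8% → the internal panel
Overall: the internal panel 129/566 = 22.8%, the external panel 72/1014 = 7.1% → the internal panel
The internal panel wins overall and in every proposal group — no reversal.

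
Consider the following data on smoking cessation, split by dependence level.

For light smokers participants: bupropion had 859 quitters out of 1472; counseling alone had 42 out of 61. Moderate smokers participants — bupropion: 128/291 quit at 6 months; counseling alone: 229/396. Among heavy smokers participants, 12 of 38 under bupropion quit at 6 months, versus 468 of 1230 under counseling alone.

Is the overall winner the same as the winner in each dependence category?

No

Light smokers: bupropion 859/1472 = 58.4%, counseling alone 42/61 = 68.9% → counseling alone
Moderate smokers: bupropion 128/291 = 44.0%, counseling alone 229/396 = 57.8% → counseling alone
Heavy smokers: bupropion 12/38 = 31.6%, counseling alone 468/1230 = 38.0% → counseling alone
Overall: bupropion 999/1801 = 55.5%, counseling alone 739/1687 = 43.8% → bupropion
Counseling alone wins each dependence group but bupropion wins overall — the comparison reverses. Counseling alone's participants skew toward heavy smokers, which has a lower base rate.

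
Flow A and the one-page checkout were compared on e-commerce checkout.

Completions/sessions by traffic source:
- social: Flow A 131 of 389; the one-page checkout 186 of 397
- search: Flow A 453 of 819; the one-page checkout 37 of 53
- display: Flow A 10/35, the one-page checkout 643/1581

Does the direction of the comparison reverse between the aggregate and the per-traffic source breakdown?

Yes

Social: Flow A 131/389 = 33.7%, the one-page checkout 186/397 = 46.9% → the one-page checkout
Search: Flow A 453/819 = 55.3%, the one-page checkout 37/53 = 69.8% → the one-page checkout
Display: Flow A 10/35 = 28.6%, the one-page checkout 643/1581 = 40.7% → the one-page checkout
Overall: Flow A 594/1243 = 47.8%, the one-page checkout 866/2031 = 42.6% → Flow A
The one-page checkout wins each traffic group but Flow A wins overall — the comparison reverses. The one-page checkout's sessions skew toward display, which has a lower base rate.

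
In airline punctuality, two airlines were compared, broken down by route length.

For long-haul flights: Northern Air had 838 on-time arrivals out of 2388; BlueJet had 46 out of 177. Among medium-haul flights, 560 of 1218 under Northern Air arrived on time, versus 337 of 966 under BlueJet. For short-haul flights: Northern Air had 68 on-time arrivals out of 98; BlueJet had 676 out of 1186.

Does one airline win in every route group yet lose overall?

Long-haul: Northern Air 838/2388 = 35.1%, BlueJet 46/177 = 26.0% → Northern Air
Medium-haul: Northern Air 560/1218 = 46.0%, BlueJet 337/966 = 34.9% → Northern Air
Short-haul: Northern Air 68/98 = 69.4%, BlueJet 676/1186 = 57.0% → Northern Air
Overall: Northern Air 1466/3704 = 39.6%, BlueJet 1059/2329 = 45.5% → BlueJet
Northern Air wins each route group but BlueJet wins overall — the comparison reverses. Northern Air's flights skew toward long-haul, which has a lower base rate.

Yes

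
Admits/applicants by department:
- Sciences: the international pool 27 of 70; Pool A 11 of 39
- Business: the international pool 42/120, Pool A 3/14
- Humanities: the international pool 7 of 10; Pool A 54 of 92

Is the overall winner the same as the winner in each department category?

No

Sciences: the international pool 27/70 = 38.6%, Pool A 11/39 = 28.2% → the international pool
Business: the international pool 42/120 = 35.0%, Pool A 3/14 = 21.4% → the international pool
Humanities: the international pool 7/10 = 70.0%, Pool A 54/92 = 58.7% → the international pool
Overall: the international pool 76/200 = 38.0%, Pool A 68/145 = 46.9% → Pool A
The international pool wins each department group but Pool A wins overall — the comparison reverses. The international pool's applicants skew toward Business, which has a lower base rate.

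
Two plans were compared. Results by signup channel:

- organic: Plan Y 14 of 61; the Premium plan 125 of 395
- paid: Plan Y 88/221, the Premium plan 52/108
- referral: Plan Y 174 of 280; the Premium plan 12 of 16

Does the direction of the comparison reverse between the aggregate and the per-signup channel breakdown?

Organic: Plan Y 14/61 = 23.0%, the Premium plan 125/395 = 31.6% → the Premium plan
Paid: Plan Y 88/221 = 39.8%, the Premium plan 52/108 = 48.1% → the Premium plan
Referral: Plan Y 174/280 = 62.1%, the Premium plan 12/16 = 75.0% → the Premium plan
Overall: Plan Y 276/562 = 49.1%, the Premium plan 189/519 = 36.4% → Plan Y
The Premium plan wins each signup group but Plan Y wins overall — the comparison reverses. The Premium plan's customers skew toward organic, which has a lower base rate.

Yes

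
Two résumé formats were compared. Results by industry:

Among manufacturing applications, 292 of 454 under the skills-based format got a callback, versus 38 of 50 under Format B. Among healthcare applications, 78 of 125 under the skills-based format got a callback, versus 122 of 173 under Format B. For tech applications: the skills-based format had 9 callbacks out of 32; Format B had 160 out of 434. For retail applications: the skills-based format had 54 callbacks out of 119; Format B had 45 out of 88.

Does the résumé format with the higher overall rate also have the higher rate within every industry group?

No

Manufacturing: the skills-based format 292/454 = 64.3%, Format B 38/50 = 76.0% → Format B
Healthcare: the skills-based format 78/125 = 62.4%, Format B 122/173 = 70.5% → Format B
Tech: the skills-based format 9/32 = 28.1%, Format B 160/434 = 36.9% → Format B
Retail: the skills-based format 54/119 = 45.4%, Format B 45/88 = 51.1% → Format B
Overall: the skills-based format 433/730 = 59.3%, Format B 365/745 = 49.0% → the skills-based format
Format B wins each industry group but the skills-based format wins overall — the comparison reverses. Format B's applications skew toward tech, which has a lower base rate.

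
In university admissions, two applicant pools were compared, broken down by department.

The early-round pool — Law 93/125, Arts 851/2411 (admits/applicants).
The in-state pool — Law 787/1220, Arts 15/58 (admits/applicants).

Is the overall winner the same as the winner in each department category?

Law: the early-round pool 93/125 = 74.4%, the in-state pool 787/1220 = 64.5% → the early-round pool
Arts: the early-round pool 851/2411 = 35.3%, the in-state pool 15/58 = 25.9% → the early-round pool
Overall: the early-round pool 944/2536 = 37.2%, the in-state pool 802/1278 = 62.8% → the in-state pool
The early-round pool wins each department group but the in-state pool wins overall — the comparison reverses. The early-round pool's applicants skew toward Arts, which has a lower base rate.

No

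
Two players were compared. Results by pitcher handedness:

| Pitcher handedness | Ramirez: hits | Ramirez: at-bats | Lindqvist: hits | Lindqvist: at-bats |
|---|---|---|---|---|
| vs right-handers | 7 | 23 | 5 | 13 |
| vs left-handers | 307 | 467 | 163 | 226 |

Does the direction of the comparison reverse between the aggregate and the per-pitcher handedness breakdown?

No

Vs right-handers: Ramirez 7/23 = 30.4%, Lindqvist 5/13 = 38.5% → Lindqvist
Vs left-handers: Ramirez 307/467 = 65.7%, Lindqvist 163/226 = 72.1% → Lindqvist
Overall: Ramirez 314/490 = 64.1%, Lindqvist 168/239 = 70.3% → Lindqvist
Lindqvist wins overall and in every pitcher group — no reversal.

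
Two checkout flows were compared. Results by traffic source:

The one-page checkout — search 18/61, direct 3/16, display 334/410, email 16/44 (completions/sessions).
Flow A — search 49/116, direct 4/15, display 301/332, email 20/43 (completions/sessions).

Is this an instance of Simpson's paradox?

Search: the one-page checkout 18/61 = 29.5%, Flow A 49/116 = 42.2% → Flow A
Direct: the one-page checkout 3/16 = 18.8%, Flow A 4/15 = 26.7% → Flow A
Display: the one-page checkout 334/410 = 81.5%, Flow A 301/332 = 90.7% → Flow A
Email: the one-page checkout 16/44 = 36.4%, Flow A 20/43 = 46.5% → Flow A
Overall: the one-page checkout 371/531 = 69.9%, Flow A 374/506 = 73.9% → Flow A
Flow A wins overall and in every traffic group — no reversal.

No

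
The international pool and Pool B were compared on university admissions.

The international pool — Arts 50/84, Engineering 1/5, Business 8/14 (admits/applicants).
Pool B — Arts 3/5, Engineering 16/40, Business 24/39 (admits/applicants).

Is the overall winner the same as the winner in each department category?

No

Arts: the international pool 50/84 = 59.5%, Pool B 3/5 = 60.0% → Pool B
Engineering: the international pool 1/5 = 20.0%, Pool B 16/40 = 40.0% → Pool B
Business: the international pool 8/14 = 57.1%, Pool B 24/39 = 61.5% → Pool B
Overall: the international pool 59/103 = 57.3%, Pool B 43/84 = 51.2% → the international pool
Pool B wins each department group but the international pool wins overall — the comparison reverses. Pool B's applicants skew toward Engineering, which has a lower base rate.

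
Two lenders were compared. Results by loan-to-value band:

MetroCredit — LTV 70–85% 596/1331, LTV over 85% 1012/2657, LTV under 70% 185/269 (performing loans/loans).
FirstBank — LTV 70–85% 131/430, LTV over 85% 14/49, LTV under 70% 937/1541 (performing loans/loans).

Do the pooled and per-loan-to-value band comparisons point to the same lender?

No

LTV 70–85%: MetroCredit 596/1331 = 44.8%, FirstBank 131/430 = 30.5% → MetroCredit
LTV over 85%: MetroCredit 1012/2657 = 38.1%, FirstBank 14/49 = 28.6% → MetroCredit
LTV under 70%: MetroCredit 185/269 = 68.8%, FirstBank 937/1541 = 60.8% → MetroCredit
Overall: MetroCredit 1793/4257 = 42.1%, FirstBank 1082/2020 = 53.6% → FirstBank
MetroCredit wins each loan-to-value group but FirstBank wins overall — the comparison reverses. MetroCredit's loans skew toward LTV over 85%, which has a lower base rate.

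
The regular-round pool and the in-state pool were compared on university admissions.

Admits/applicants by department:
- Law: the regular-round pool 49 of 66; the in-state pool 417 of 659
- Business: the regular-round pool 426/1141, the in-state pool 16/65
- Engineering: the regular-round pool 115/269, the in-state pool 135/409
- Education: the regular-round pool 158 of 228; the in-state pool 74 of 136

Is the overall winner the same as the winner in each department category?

Law: the regular-round pool 49/66 = 74.2%, the in-state pool 417/659 = 63.3% → the regular-round pool
Business: the regular-round pool 426/1141 = 37.3%, the in-state pool 16/65 = 24.6% → the regular-round pool
Engineering: the regular-round pool 115/269 = 42.8%, the in-state pool 135/409 = 33.0% → the regular-round pool
Education: the regular-round pool 158/228 = 69.3%, the in-state pool 74/136 = 54.4% → the regular-round pool
Overall: the regular-round pool 748/1704 = 43.9%, the in-state pool 642/1269 = 50.6% → the in-state pool
The regular-round pool wins each department group but the in-state pool wins overall — the comparison reverses. The regular-round pool's applicants skew toward Business, which has a lower base rate.

No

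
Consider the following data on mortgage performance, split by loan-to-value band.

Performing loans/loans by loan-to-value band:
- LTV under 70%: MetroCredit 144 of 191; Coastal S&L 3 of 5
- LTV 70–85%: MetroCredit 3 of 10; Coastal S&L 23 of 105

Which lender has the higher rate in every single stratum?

LTV under 70%: MetroCredit 144/191 = 75.4%, Coastal S&L 3/5 = 60.0% → MetroCredit
LTV 70–85%: MetroCredit 3/10 = 30.0%, Coastal S&L 23/105 = 21.9% → MetroCredit
MetroCredit has the higher rate in both groups.

MetroCredit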